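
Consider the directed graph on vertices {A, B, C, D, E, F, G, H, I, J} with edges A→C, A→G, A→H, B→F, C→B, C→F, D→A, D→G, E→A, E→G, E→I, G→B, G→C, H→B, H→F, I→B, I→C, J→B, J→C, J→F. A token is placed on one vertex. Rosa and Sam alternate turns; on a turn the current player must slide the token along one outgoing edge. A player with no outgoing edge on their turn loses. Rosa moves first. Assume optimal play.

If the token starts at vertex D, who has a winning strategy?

Work bottom-up. With no move the player to move loses. Otherwise the position is W if at least one move leads to an L position for the opponent, and L if every move leads to a W.
Every edge goes from a vertex to one that appears earlier in the order F, B, C, J, G, I, H, A, E, D, so processing vertices in that order labels each vertex after all of its successors.
F: no outgoing edge → L
B: W (go to F, an L position)
C: W (go to F, an L position)
J: W (go to F, an L position)
G: L (options C(W), B(W) are all W)
I: L (options C(W), B(W) are all W)
H: W (go to F, an L position)
A: W (go to G, an L position)
E: W (go to I, an L position)
D: W (go to G, an L position)
From D Rosa can move to G, reaching an L position.

Rosa wins.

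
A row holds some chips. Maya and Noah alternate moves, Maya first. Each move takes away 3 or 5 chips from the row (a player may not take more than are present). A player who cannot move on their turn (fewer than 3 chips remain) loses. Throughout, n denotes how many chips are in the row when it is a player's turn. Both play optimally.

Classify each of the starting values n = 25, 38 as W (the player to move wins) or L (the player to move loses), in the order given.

Label each position W (a win for the player to move) or L (a loss). A position with no legal move is L; any other position is W exactly when some move reaches an L, and L when every move reaches a W.
n=0: no move → L
n=1: no move → L
n=2: no move → L
n=3: W (go to 0, an L position)
n=4: W (go to 1, an L position)
n=5: W (go to 2, an L position)
n=6: W (go to 1, an L position)
n=7: W (go to 2, an L position)
n=8: L (options 5(W), 3(W) are all W)
n=9: L (options 6(W), 4(W) are all W)
n=10: L (options 7(W), 5(W) are all W)
n=11: W (go to 8, an L position)
n=12: W (go to 9, an L position)
n=13: W (go to 10, an L position)
n=14: W (go to 9, an L position)
n=15: W (go to 10, an L position)
n=16: L (options 13(W), 11(W) are all W)
n=17: L (options 14(W), 12(W) are all W)
n=18: L (options 15(W), 13(W) are all W)
n=19: W (go to 16, an L position)
n=20: W (go to 17, an L position)
n=21: W (go to 18, an L position)
n=22: W (go to 17, an L position)
n=23: W (go to 18, an L position)
n=24: L (options 21(W), 19(W) are all W)
n=25: L (options 22(W), 20(W) are all W)
n=26: L (options 23(W), 21(W) are all W)
n=27: W (go to 24, an L position)
n=28: W (go to 25, an L position)
n=29: W (go to 26, an L position)
n=30: W (go to 25, an L position)
n=31: W (go to 26, an L position)
n=32: L (options 29(W), 27(W) are all W)
n=33: L (options 30(W), 28(W) are all W)
n=34: L (options 31(W), 29(W) are all W)
n=35: W (go to 32, an L position)
n=36: W (go to 33, an L position)
n=37: W (go to 34, an L position)
n=38: W (go to 33, an L position)

25: L, 38: W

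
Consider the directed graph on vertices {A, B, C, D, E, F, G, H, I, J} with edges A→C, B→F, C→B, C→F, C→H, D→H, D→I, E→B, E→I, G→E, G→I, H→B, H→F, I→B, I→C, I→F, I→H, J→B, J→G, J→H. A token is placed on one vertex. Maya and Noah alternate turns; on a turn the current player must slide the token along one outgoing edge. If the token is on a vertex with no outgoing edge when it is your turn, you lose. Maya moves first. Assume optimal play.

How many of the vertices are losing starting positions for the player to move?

Label each position W (a win for the player to move) or L (a loss). A position with no legal move is L; any other position is W exactly when some move reaches an L, and L when every move reaches a W.
Every edge goes from a vertex to one that appears earlier in the order F, B, H, C, I, A, E, D, G, J, so processing vertices in that order labels each vertex after all of its successors.
F: no outgoing edge → L
B: →F(L), so W
H: →F(L), so W
C: →F(L), so W
I: →F(L), so W
A: →C(W) only, which is W, so L
E: →I(W), B(W) — all W, so L
D: →I(W), H(W) — all W, so L
G: →E(L), so W
J: →G(W), H(W), B(W) — all W, so L
The L vertices are A, D, E, F, J; that is 5 in all.

5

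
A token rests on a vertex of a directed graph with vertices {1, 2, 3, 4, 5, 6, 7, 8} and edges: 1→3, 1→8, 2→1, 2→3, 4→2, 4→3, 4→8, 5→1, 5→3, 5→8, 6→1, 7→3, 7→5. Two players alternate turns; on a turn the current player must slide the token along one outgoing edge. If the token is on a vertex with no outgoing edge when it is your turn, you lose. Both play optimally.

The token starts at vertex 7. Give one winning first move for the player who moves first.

Move to 3.

Use the standard recursion: the mover loses at a terminal position; elsewhere, the mover wins exactly when some move hands the opponent an L position.
Every edge goes from a vertex to one that appears earlier in the order 3, 8, 1, 5, 6, 2, 4, 7, so processing vertices in that order labels each vertex after all of its successors.
3: no outgoing edge → L
8: no outgoing edge → L
1: →8(L), so W
5: →8(L), so W
6: →1(W) only, which is W, so L
2: →3(L), so W
4: →8(L), so W
7: →3(L), so W
From 7, the L positions reachable in one move are: 3.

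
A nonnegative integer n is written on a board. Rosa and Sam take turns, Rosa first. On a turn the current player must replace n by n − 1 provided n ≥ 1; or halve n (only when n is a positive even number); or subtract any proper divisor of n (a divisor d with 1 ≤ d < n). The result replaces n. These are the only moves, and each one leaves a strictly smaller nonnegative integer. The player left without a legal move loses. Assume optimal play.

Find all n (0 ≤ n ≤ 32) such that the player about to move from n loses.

0, 2, 5, 7, 9, 11, 13, 15, 17, 19, 21, 23, 25, 27, 29, 31

Positions with no move are L. A position that does have a move is losing for the player to move precisely when every available move leads to a winning position for the opponent. Fill in the labels:
n=0: no move → L
n=1: can move to 0, which is L ⇒ W
n=2: the only move is to 1(W), a W ⇒ L
n=3: can move to 2, which is L ⇒ W
n=4: can move to 2, which is L ⇒ W
n=5: the only move is to 4(W), a W ⇒ L
n=6: can move to 5, which is L ⇒ W
n=7: the only move is to 6(W), a W ⇒ L
n=8: can move to 7, which is L ⇒ W
n=9: moves to 6(W), 8(W); every one is W ⇒ L
n=10: can move to 5, which is L ⇒ W
n=11: the only move is to 10(W), a W ⇒ L
n=12: can move to 9, which is L ⇒ W
n=13: the only move is to 12(W), a W ⇒ L
n=14: can move to 7, which is L ⇒ W
n=15: moves to 10(W), 12(W), 14(W); every one is W ⇒ L
n=16: can move to 15, which is L ⇒ W
n=17: the only move is to 16(W), a W ⇒ L
n=18: can move to 9, which is L ⇒ W
n=19: the only move is to 18(W), a W ⇒ L
n=20: can move to 15, which is L ⇒ W
n=21: moves to 14(W), 18(W), 20(W); every one is W ⇒ L
n=22: can move to 11, which is L ⇒ W
n=23: the only move is to 22(W), a W ⇒ L
n=24: can move to 21, which is L ⇒ W
n=25: moves to 20(W), 24(W); every one is W ⇒ L
n=26: can move to 13, which is L ⇒ W
n=27: moves to 18(W), 24(W), 26(W); every one is W ⇒ L
n=28: can move to 21, which is L ⇒ W
n=29: the only move is to 28(W), a W ⇒ L
n=30: can move to 15, which is L ⇒ W
n=31: the only move is to 30(W), a W ⇒ L
n=32: can move to 31, which is L ⇒ W
Reading off the rows marked L gives the requested list; there are 16 such values of n.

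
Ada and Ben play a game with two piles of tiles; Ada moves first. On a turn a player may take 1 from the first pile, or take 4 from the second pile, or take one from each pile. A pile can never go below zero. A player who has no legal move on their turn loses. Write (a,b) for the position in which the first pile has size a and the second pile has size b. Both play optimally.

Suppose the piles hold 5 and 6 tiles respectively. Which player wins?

Ben wins.

Classify positions by backward induction: terminal positions (no move available) are L. From any other position, the mover wins iff some move reaches an L.
No move ever increases a pile, so every position that can arise here has a ≤ 5 and b ≤ 6; it is enough to label the cells with 0 ≤ a ≤ 5 and 0 ≤ b ≤ 6.
Every move lowers a or b (never raises either), so fill the grid row by row in increasing a, and left to right within a row: each cell's successors are then already labelled.
      b=0  b=1  b=2  b=3  b=4  b=5  b=6
a=0:    L    L    L    L    W    W    W
a=1:    W    W    W    W    W    L    L
a=2:    L    L    L    L    W    W    W
a=3:    W    W    W    W    W    L    L
a=4:    L    L    L    L    W    W    W
a=5:    W    W    W    W    W    L    L
Cells with no legal move (terminal, hence L): (0,0), (0,1), (0,2), (0,3).
The remaining L cells, each justified by listing all of its moves:
(1,5): →(0,5)(W), (1,1)(W), (0,4)(W) — all W, so L
(1,6): →(0,6)(W), (1,2)(W), (0,5)(W) — all W, so L
(2,0): →(1,0)(W) only, which is W, so L
(2,1): →(1,1)(W), (1,0)(W) — all W, so L
(2,2): →(1,2)(W), (1,1)(W) — all W, so L
(2,3): →(1,3)(W), (1,2)(W) — all W, so L
(3,5): →(2,5)(W), (3,1)(W), (2,4)(W) — all W, so L
(3,6): →(2,6)(W), (3,2)(W), (2,5)(W) — all W, so L
(4,0): →(3,0)(W) only, which is W, so L
(4,1): →(3,1)(W), (3,0)(W) — all W, so L
(4,2): →(3,2)(W), (3,1)(W) — all W, so L
(4,3): →(3,3)(W), (3,2)(W) — all W, so L
(5,5): →(4,5)(W), (5,1)(W), (4,4)(W) — all W, so L
(5,6): →(4,6)(W), (5,2)(W), (4,5)(W) — all W, so L
Every other cell has at least one move into one of the L cells above, so it is W.
Every move from (5,6) reaches a W position, so the mover loses.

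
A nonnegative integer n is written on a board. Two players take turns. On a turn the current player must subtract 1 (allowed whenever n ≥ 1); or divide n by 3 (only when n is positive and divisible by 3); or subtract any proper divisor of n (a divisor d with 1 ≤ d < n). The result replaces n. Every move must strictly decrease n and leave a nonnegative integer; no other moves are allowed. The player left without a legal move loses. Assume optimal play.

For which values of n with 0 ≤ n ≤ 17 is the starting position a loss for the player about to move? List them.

Compute win/loss labels from the base case upward. A position with no move is L. Any other position is W if it can reach an L in one move, else L.
n=0: no move → L
n=1: reaches L-position 0 → W
n=2: only reaches 1(W), which is W → L
n=3: reaches L-position 2 → W
n=4: reaches L-position 2 → W
n=5: only reaches 4(W), which is W → L
n=6: reaches L-position 2 → W
n=7: only reaches 6(W), which is W → L
n=8: reaches L-position 7 → W
n=9: only reaches 3(W), 6(W), 8(W), all W → L
n=10: reaches L-position 5 → W
n=11: only reaches 10(W), which is W → L
n=12: reaches L-position 9 → W
n=13: only reaches 12(W), which is W → L
n=14: reaches L-position 7 → W
n=15: reaches L-position 5 → W
n=16: only reaches 8(W), 12(W), 14(W), 15(W), all W → L
n=17: reaches L-position 16 → W
The losing starting values of n are exactly the entries labelled L in this table (8 of them).

0, 2, 5, 7, 9, 11, 13, 16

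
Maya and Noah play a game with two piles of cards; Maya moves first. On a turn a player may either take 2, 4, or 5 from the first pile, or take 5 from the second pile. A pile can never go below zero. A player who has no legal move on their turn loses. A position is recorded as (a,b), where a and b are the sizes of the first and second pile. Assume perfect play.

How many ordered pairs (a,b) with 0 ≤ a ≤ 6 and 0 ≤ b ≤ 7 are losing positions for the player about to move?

Build the W/L table. Terminal = L. A non-terminal position is W if it has a move to some L; otherwise it is L.
Every move lowers a or b (never raises either), so fill the grid row by row in increasing a, and left to right within a row: each cell's successors are then already labelled.
      b=0  b=1  b=2  b=3  b=4  b=5  b=6  b=7
a=0:    L    L    L    L    L    W    W    W
a=1:    L    L    L    L    L    W    W    W
a=2:    W    W    W    W    W    L    L    L
a=3:    W    W    W    W    W    L    L    L
a=4:    W    W    W    W    W    W    W    W
a=5:    W    W    W    W    W    W    W    W
a=6:    W    W    W    W    W    W    W    W
Cells with no legal move (terminal, hence L): (0,0), (0,1), (0,2), (0,3), (0,4), (1,0), (1,1), (1,2), (1,3), (1,4).
The remaining L cells, each justified by listing all of its moves:
(2,5): L (options (0,5)(W), (2,0)(W) are all W)
(2,6): L (options (0,6)(W), (2,1)(W) are all W)
(2,7): L (options (0,7)(W), (2,2)(W) are all W)
(3,5): L (options (1,5)(W), (3,0)(W) are all W)
(3,6): L (options (1,6)(W), (3,1)(W) are all W)
(3,7): L (options (1,7)(W), (3,2)(W) are all W)
Every other cell has at least one move into one of the L cells above, so it is W.
L cells per row: a=0: 5, a=1: 5, a=2: 3, a=3: 3, a=4: 0, a=5: 0, a=6: 0; total 16.

16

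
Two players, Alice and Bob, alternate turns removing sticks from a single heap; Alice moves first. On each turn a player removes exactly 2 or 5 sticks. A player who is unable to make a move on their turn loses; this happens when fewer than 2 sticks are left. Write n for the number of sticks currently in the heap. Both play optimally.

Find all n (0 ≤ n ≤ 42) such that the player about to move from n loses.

0, 1, 4, 7, 8, 11, 14, 15, 18, 21, 22, 25, 28, 29, 32, 35, 36, 39, 42

Work bottom-up. With no move the player to move loses. Otherwise the position is W if at least one move leads to an L position for the opponent, and L if every move leads to a W.
n=0: no move → L
n=1: no move → L
n=2: W (go to 0, an L position)
n=3: W (go to 1, an L position)
n=4: L (sole option 2(W) is W)
n=5: W (go to 0, an L position)
n=6: W (go to 4, an L position)
n=7: L (options 5(W), 2(W) are all W)
n=8: L (options 6(W), 3(W) are all W)
n=9: W (go to 7, an L position)
n=10: W (go to 8, an L position)
n=11: L (options 9(W), 6(W) are all W)
n=12: W (go to 7, an L position)
n=13: W (go to 11, an L position)
n=14: L (options 12(W), 9(W) are all W)
n=15: L (options 13(W), 10(W) are all W)
n=16: W (go to 14, an L position)
n=17: W (go to 15, an L position)
n=18: L (options 16(W), 13(W) are all W)
n=19: W (go to 14, an L position)
n=20: W (go to 18, an L position)
n=21: L (options 19(W), 16(W) are all W)
n=22: L (options 20(W), 17(W) are all W)
n=23: W (go to 21, an L position)
n=24: W (go to 22, an L position)
n=25: L (options 23(W), 20(W) are all W)
n=26: W (go to 21, an L position)
n=27: W (go to 25, an L position)
n=28: L (options 26(W), 23(W) are all W)
n=29: L (options 27(W), 24(W) are all W)
n=30: W (go to 28, an L position)
n=31: W (go to 29, an L position)
n=32: L (options 30(W), 27(W) are all W)
n=33: W (go to 28, an L position)
n=34: W (go to 32, an L position)
n=35: L (options 33(W), 30(W) are all W)
n=36: L (options 34(W), 31(W) are all W)
n=37: W (go to 35, an L position)
n=38: W (go to 36, an L position)
n=39: L (options 37(W), 34(W) are all W)
n=40: W (go to 35, an L position)
n=41: W (go to 39, an L position)
n=42: L (options 40(W), 37(W) are all W)
Reading off the rows marked L gives the requested list; there are 19 such values of n.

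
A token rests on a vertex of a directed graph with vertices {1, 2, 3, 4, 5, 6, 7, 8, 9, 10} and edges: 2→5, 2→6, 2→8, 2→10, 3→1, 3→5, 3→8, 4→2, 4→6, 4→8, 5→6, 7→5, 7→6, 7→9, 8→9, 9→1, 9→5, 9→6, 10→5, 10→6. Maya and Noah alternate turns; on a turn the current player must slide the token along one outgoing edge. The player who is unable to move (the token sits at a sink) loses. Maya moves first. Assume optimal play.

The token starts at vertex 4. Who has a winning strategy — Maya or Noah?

Build the W/L table. Terminal = L. A non-terminal position is W if it has a move to some L; otherwise it is L.
Every edge goes from a vertex to one that appears earlier in the order 1, 6, 5, 10, 9, 8, 7, 2, 3, 4, so processing vertices in that order labels each vertex after all of its successors.
1: no outgoing edge → L
6: no outgoing edge → L
5: reaches L-position 6 → W
10: reaches L-position 6 → W
9: reaches L-position 6 → W
8: only reaches 9(W), which is W → L
7: reaches L-position 6 → W
2: reaches L-position 8 → W
3: reaches L-position 8 → W
4: reaches L-position 8 → W
From 4 Maya can move to 8, reaching an L position.

Maya wins.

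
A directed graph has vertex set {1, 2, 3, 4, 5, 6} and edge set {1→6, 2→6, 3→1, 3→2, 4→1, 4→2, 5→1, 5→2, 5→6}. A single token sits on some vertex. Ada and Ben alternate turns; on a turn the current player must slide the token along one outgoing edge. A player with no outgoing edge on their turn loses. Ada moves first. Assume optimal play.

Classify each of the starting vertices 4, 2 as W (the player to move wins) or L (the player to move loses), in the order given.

Positions with no move are L. A position that does have a move is losing for the player to move precisely when every available move leads to a winning position for the opponent. Fill in the labels:
Every edge goes from a vertex to one that appears earlier in the order 6, 1, 2, 3, 5, 4, so processing vertices in that order labels each vertex after all of its successors.
6: no outgoing edge → L
1: →6(L), so W
2: →6(L), so W
3: →2(W), 1(W) — all W, so L
5: →6(L), so W
4: →2(W), 1(W) — all W, so L

4: L, 2: W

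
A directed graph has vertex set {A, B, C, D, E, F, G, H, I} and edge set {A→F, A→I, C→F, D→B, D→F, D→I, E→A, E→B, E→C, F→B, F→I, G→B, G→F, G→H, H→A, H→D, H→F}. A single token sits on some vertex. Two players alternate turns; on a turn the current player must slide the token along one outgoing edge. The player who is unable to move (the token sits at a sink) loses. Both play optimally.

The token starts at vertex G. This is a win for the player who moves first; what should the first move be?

Classify positions by backward induction: terminal positions (no move available) are L. From any other position, the mover wins iff some move reaches an L.
Every edge goes from a vertex to one that appears earlier in the order B, I, F, D, A, H, G, C, E, so processing vertices in that order labels each vertex after all of its successors.
B: no outgoing edge → L
I: no outgoing edge → L
F: W (go to I, an L position)
D: W (go to I, an L position)
A: W (go to I, an L position)
H: L (options A(W), D(W), F(W) are all W)
G: W (go to H, an L position)
C: L (sole option F(W) is W)
E: W (go to C, an L position)
From G, the L positions reachable in one move are: H, B. Any move reaching one of these is winning.

Move to H.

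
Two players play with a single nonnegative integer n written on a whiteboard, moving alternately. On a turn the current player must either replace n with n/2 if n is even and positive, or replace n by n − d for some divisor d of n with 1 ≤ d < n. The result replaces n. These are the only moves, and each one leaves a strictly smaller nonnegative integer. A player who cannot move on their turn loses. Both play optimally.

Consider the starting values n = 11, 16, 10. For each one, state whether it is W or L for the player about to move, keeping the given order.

Positions with no move are L. A position that does have a move is losing for the player to move precisely when every available move leads to a winning position for the opponent. Fill in the labels:
n=0: no move → L
n=1: no move → L
n=2: reaches L-position 1 → W
n=3: only reaches 2(W), which is W → L
n=4: reaches L-position 3 → W
n=5: only reaches 4(W), which is W → L
n=6: reaches L-position 3 → W
n=7: only reaches 6(W), which is W → L
n=8: reaches L-position 7 → W
n=9: only reaches 6(W), 8(W), all W → L
n=10: reaches L-position 5 → W
n=11: only reaches 10(W), which is W → L
n=12: reaches L-position 9 → W
n=13: only reaches 12(W), which is W → L
n=14: reaches L-position 7 → W
n=15: only reaches 10(W), 12(W), 14(W), all W → L
n=16: reaches L-position 15 → W

11: L, 16: W, 10: W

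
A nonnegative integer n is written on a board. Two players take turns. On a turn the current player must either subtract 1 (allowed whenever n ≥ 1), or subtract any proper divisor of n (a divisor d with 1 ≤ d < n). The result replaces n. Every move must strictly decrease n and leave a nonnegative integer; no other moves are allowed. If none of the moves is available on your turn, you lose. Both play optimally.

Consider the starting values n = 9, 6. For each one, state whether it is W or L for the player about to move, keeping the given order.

Build the W/L table. Terminal = L. A non-terminal position is W if it has a move to some L; otherwise it is L.
n=0: no move → L
n=1: W (go to 0, an L position)
n=2: L (sole option 1(W) is W)
n=3: W (go to 2, an L position)
n=4: W (go to 2, an L position)
n=5: L (sole option 4(W) is W)
n=6: W (go to 5, an L position)
n=7: L (sole option 6(W) is W)
n=8: W (go to 7, an L position)
n=9: L (options 6(W), 8(W) are all W)

9: L, 6: W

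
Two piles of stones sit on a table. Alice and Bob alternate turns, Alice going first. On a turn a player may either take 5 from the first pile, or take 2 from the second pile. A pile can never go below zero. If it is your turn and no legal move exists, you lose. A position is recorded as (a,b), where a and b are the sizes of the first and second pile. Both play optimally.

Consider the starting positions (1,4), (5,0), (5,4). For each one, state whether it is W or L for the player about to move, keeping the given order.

Classify positions by backward induction: terminal positions (no move available) are L. From any other position, the mover wins iff some move reaches an L.
No move ever increases a pile, so every position that can arise here has a ≤ 5 and b ≤ 4; it is enough to label the cells with 0 ≤ a ≤ 5 and 0 ≤ b ≤ 4.
Every move lowers a or b (never raises either), so fill the grid row by row in increasing a, and left to right within a row: each cell's successors are then already labelled.
      b=0  b=1  b=2  b=3  b=4
a=0:    L    L    W    W    L
a=1:    L    L    W    W    L
a=2:    L    L    W    W    L
a=3:    L    L    W    W    L
a=4:    L    L    W    W    L
a=5:    W    W    L    L    W
Cells with no legal move (terminal, hence L): (0,0), (0,1), (1,0), (1,1), (2,0), (2,1), (3,0), (3,1), (4,0), (4,1).
The remaining L cells, each justified by listing all of its moves:
(0,4): the only move is to (0,2)(W), a W ⇒ L
(1,4): the only move is to (1,2)(W), a W ⇒ L
(2,4): the only move is to (2,2)(W), a W ⇒ L
(3,4): the only move is to (3,2)(W), a W ⇒ L
(4,4): the only move is to (4,2)(W), a W ⇒ L
(5,2): moves to (0,2)(W), (5,0)(W); every one is W ⇒ L
(5,3): moves to (0,3)(W), (5,1)(W); every one is W ⇒ L
Every other cell has at least one move into one of the L cells above, so it is W.
(1,4): one of the L cells justified above, so L
(5,0): the move to (0,0) reaches an L cell, so W
(5,4): the move to (0,4) reaches an L cell, so W

(1,4): L, (5,0): W, (5,4): W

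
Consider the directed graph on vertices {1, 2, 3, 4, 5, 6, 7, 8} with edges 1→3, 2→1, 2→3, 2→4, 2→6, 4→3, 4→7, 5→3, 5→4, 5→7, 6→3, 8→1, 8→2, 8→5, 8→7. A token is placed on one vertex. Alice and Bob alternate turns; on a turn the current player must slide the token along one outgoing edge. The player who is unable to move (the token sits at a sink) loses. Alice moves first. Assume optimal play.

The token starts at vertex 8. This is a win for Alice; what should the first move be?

Classify positions by backward induction: terminal positions (no move available) are L. From any other position, the mover wins iff some move reaches an L.
Every edge goes from a vertex to one that appears earlier in the order 7, 3, 4, 1, 5, 6, 2, 8, so processing vertices in that order labels each vertex after all of its successors.
7: no outgoing edge → L
3: no outgoing edge → L
4: can move to 3, which is L ⇒ W
1: can move to 3, which is L ⇒ W
5: can move to 3, which is L ⇒ W
6: can move to 3, which is L ⇒ W
2: can move to 3, which is L ⇒ W
8: can move to 7, which is L ⇒ W
From 8, the L positions reachable in one move are: 7.

Move to 7.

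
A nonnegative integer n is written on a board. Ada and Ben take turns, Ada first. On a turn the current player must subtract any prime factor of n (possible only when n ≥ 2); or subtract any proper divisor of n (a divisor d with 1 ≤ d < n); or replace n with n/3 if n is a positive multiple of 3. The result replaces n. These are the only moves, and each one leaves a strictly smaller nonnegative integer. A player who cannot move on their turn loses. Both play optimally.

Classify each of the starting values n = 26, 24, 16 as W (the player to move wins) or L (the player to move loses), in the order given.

26: L, 24: W, 16: W

Classify positions by backward induction: terminal positions (no move available) are L. From any other position, the mover wins iff some move reaches an L.
n=0: no move → L
n=1: no move → L
n=2: reaches L-position 0 → W
n=3: reaches L-position 0 → W
n=4: only reaches 2(W), 3(W), all W → L
n=5: reaches L-position 0 → W
n=6: reaches L-position 4 → W
n=7: reaches L-position 0 → W
n=8: reaches L-position 4 → W
n=9: only reaches 3(W), 6(W), 8(W), all W → L
n=10: reaches L-position 9 → W
n=11: reaches L-position 0 → W
n=12: reaches L-position 4 → W
n=13: reaches L-position 0 → W
n=14: only reaches 7(W), 12(W), 13(W), all W → L
n=15: reaches L-position 14 → W
n=16: reaches L-position 14 → W
n=17: reaches L-position 0 → W
n=18: reaches L-position 9 → W
n=19: reaches L-position 0 → W
n=20: only reaches 10(W), 15(W), 16(W), 18(W), 19(W), all W → L
n=21: reaches L-position 14 → W
n=22: reaches L-position 20 → W
n=23: reaches L-position 0 → W
n=24: reaches L-position 20 → W
n=25: reaches L-position 20 → W
n=26: only reaches 13(W), 24(W), 25(W), all W → L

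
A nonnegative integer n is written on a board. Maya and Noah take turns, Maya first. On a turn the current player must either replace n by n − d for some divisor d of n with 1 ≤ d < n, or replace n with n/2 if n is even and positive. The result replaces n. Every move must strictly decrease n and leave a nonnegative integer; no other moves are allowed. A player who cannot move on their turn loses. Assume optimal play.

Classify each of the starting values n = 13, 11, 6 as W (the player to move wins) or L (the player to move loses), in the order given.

13: L, 11: L, 6: W

Positions with no move are L. A position that does have a move is losing for the player to move precisely when every available move leads to a winning position for the opponent. Fill in the labels:
n=0: no move → L
n=1: no move → L
n=2: reaches L-position 1 → W
n=3: only reaches 2(W), which is W → L
n=4: reaches L-position 3 → W
n=5: only reaches 4(W), which is W → L
n=6: reaches L-position 3 → W
n=7: only reaches 6(W), which is W → L
n=8: reaches L-position 7 → W
n=9: only reaches 6(W), 8(W), all W → L
n=10: reaches L-position 5 → W
n=11: only reaches 10(W), which is W → L
n=12: reaches L-position 9 → W
n=13: only reaches 12(W), which is W → L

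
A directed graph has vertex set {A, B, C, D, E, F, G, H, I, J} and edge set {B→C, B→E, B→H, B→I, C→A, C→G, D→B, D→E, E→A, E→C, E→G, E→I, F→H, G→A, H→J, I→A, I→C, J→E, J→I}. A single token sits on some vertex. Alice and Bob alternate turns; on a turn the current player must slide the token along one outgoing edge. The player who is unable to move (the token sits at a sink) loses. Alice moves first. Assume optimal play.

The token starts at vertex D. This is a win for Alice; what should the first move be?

Compute win/loss labels from the base case upward. A position with no move is L. Any other position is W if it can reach an L in one move, else L.
Every edge goes from a vertex to one that appears earlier in the order A, G, C, I, E, J, H, B, F, D, so processing vertices in that order labels each vertex after all of its successors.
A: no outgoing edge → L
G: can move to A, which is L ⇒ W
C: can move to A, which is L ⇒ W
I: can move to A, which is L ⇒ W
E: can move to A, which is L ⇒ W
J: moves to E(W), I(W); every one is W ⇒ L
H: can move to J, which is L ⇒ W
B: moves to H(W), E(W), I(W), C(W); every one is W ⇒ L
F: the only move is to H(W), a W ⇒ L
D: can move to B, which is L ⇒ W
From D, the L positions reachable in one move are: B.

Move to B.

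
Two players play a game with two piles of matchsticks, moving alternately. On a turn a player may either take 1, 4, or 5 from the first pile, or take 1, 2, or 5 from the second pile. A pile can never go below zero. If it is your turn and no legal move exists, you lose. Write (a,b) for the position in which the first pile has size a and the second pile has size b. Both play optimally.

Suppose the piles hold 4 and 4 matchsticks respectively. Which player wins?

The first player wins.

Label each position W (a win for the player to move) or L (a loss). A position with no legal move is L; any other position is W exactly when some move reaches an L, and L when every move reaches a W.
No move ever increases a pile, so every position that can arise here has a ≤ 4 and b ≤ 4; it is enough to label the cells with 0 ≤ a ≤ 4 and 0 ≤ b ≤ 4.
Every move lowers a or b (never raises either), so fill the grid row by row in increasing a, and left to right within a row: each cell's successors are then already labelled.
      b=0  b=1  b=2  b=3  b=4
a=0:    L    W    W    L    W
a=1:    W    L    W    W    L
a=2:    L    W    W    L    W
a=3:    W    L    W    W    L
a=4:    W    W    L    W    W
Cells with no legal move (terminal, hence L): (0,0).
The remaining L cells, each justified by listing all of its moves:
(0,3): moves to (0,2)(W), (0,1)(W); every one is W ⇒ L
(1,1): moves to (0,1)(W), (1,0)(W); every one is W ⇒ L
(1,4): moves to (0,4)(W), (1,3)(W), (1,2)(W); every one is W ⇒ L
(2,0): the only move is to (1,0)(W), a W ⇒ L
(2,3): moves to (1,3)(W), (2,2)(W), (2,1)(W); every one is W ⇒ L
(3,1): moves to (2,1)(W), (3,0)(W); every one is W ⇒ L
(3,4): moves to (2,4)(W), (3,3)(W), (3,2)(W); every one is W ⇒ L
(4,2): moves to (3,2)(W), (0,2)(W), (4,1)(W), (4,0)(W); every one is W ⇒ L
Every other cell has at least one move into one of the L cells above, so it is W.
The starting position (4,4) is W: the player to move should move to (3,4), handing over an L position.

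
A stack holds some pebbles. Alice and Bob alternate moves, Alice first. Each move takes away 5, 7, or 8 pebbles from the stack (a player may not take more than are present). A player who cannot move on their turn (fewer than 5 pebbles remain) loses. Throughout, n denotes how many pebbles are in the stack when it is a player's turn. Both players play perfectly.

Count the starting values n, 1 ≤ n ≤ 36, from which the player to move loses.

Classify positions by backward induction: terminal positions (no move available) are L. From any other position, the mover wins iff some move reaches an L.
n=0: no move → L
n=1: no move → L
n=2: no move → L
n=3: no move → L
n=4: no move → L
n=5: →0(L), so W
n=6: →1(L), so W
n=7: →2(L), so W
n=8: →3(L), so W
n=9: →4(L), so W
n=10: →3(L), so W
n=11: →4(L), so W
n=12: →4(L), so W
n=13: →8(W), 6(W), 5(W) — all W, so L
n=14: →9(W), 7(W), 6(W) — all W, so L
n=15: →10(W), 8(W), 7(W) — all W, so L
n=16: →11(W), 9(W), 8(W) — all W, so L
n=17: →12(W), 10(W), 9(W) — all W, so L
n=18: →13(L), so W
n=19: →14(L), so W
n=20: →15(L), so W
n=21: →16(L), so W
n=22: →17(L), so W
n=23: →16(L), so W
n=24: →17(L), so W
n=25: →17(L), so W
n=26: →21(W), 19(W), 18(W) — all W, so L
n=27: →22(W), 20(W), 19(W) — all W, so L
n=28: →23(W), 21(W), 20(W) — all W, so L
n=29: →24(W), 22(W), 21(W) — all W, so L
n=30: →25(W), 23(W), 22(W) — all W, so L
n=31: →26(L), so W
n=32: →27(L), so W
n=33: →28(L), so W
n=34: →29(L), so W
n=35: →30(L), so W
n=36: →29(L), so W
L entries with 1 ≤ n ≤ 36 (n=0 is outside the asked range and is not counted): n = 1, 2, 3, 4, 13, 14, 15, 16, 17, 26, 27, 28, 29, 30; that makes 14.

14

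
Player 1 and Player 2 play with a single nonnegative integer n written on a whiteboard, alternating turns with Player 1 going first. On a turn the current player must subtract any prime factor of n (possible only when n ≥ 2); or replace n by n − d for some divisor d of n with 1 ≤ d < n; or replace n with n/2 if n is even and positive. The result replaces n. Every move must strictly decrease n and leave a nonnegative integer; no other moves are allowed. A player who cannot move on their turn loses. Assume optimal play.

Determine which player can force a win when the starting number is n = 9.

Player 2 wins.

Classify positions by backward induction: terminal positions (no move available) are L. From any other position, the mover wins iff some move reaches an L.
n=0: no move → L
n=1: no move → L
n=2: W (go to 0, an L position)
n=3: W (go to 0, an L position)
n=4: L (options 2(W), 3(W) are all W)
n=5: W (go to 0, an L position)
n=6: W (go to 4, an L position)
n=7: W (go to 0, an L position)
n=8: W (go to 4, an L position)
n=9: L (options 6(W), 8(W) are all W)
The starting position 9 is L: whatever Player 1 does, the opponent receives a W position.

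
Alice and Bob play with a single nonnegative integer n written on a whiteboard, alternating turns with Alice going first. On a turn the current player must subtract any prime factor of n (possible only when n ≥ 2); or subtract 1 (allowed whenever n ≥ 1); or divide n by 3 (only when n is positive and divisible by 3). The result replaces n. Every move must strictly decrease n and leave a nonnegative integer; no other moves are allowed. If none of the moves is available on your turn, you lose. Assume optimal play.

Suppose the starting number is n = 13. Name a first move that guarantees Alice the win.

Move to 0.

Use the standard recursion: the mover loses at a terminal position; elsewhere, the mover wins exactly when some move hands the opponent an L position.
n=0: no move → L
n=1: can move to 0, which is L ⇒ W
n=2: can move to 0, which is L ⇒ W
n=3: can move to 0, which is L ⇒ W
n=4: moves to 2(W), 3(W); every one is W ⇒ L
n=5: can move to 0, which is L ⇒ W
n=6: can move to 4, which is L ⇒ W
n=7: can move to 0, which is L ⇒ W
n=8: moves to 6(W), 7(W); every one is W ⇒ L
n=9: can move to 8, which is L ⇒ W
n=10: can move to 8, which is L ⇒ W
n=11: can move to 0, which is L ⇒ W
n=12: can move to 4, which is L ⇒ W
n=13: can move to 0, which is L ⇒ W
From 13, the L positions reachable in one move are: 0.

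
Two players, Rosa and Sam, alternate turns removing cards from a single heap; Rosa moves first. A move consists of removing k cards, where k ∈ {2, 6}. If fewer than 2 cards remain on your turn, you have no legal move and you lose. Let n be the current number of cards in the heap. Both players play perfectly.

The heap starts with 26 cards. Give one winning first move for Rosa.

Remove 2, leaving 24.

Label each position W (a win for the player to move) or L (a loss). A position with no legal move is L; any other position is W exactly when some move reaches an L, and L when every move reaches a W.
n=0: no move → L
n=1: no move → L
n=2: W (go to 0, an L position)
n=3: W (go to 1, an L position)
n=4: L (sole option 2(W) is W)
n=5: L (sole option 3(W) is W)
n=6: W (go to 4, an L position)
n=7: W (go to 5, an L position)
n=8: L (options 6(W), 2(W) are all W)
n=9: L (options 7(W), 3(W) are all W)
n=10: W (go to 8, an L position)
n=11: W (go to 9, an L position)
n=12: L (options 10(W), 6(W) are all W)
n=13: L (options 11(W), 7(W) are all W)
n=14: W (go to 12, an L position)
n=15: W (go to 13, an L position)
n=16: L (options 14(W), 10(W) are all W)
n=17: L (options 15(W), 11(W) are all W)
n=18: W (go to 16, an L position)
n=19: W (go to 17, an L position)
n=20: L (options 18(W), 14(W) are all W)
n=21: L (options 19(W), 15(W) are all W)
n=22: W (go to 20, an L position)
n=23: W (go to 21, an L position)
n=24: L (options 22(W), 18(W) are all W)
n=25: L (options 23(W), 19(W) are all W)
n=26: W (go to 24, an L position)
From 26, the L positions reachable in one move are: 24, 20. Any move reaching one of these is winning.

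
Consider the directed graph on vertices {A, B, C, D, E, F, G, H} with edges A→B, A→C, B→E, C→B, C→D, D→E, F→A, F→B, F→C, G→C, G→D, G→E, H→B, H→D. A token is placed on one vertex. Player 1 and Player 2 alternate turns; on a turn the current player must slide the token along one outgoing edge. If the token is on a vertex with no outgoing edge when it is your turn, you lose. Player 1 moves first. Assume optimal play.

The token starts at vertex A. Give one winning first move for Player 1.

Build the W/L table. Terminal = L. A non-terminal position is W if it has a move to some L; otherwise it is L.
Every edge goes from a vertex to one that appears earlier in the order E, D, B, H, C, G, A, F, so processing vertices in that order labels each vertex after all of its successors.
E: no outgoing edge → L
D: reaches L-position E → W
B: reaches L-position E → W
H: only reaches B(W), D(W), all W → L
C: only reaches B(W), D(W), all W → L
G: reaches L-position C → W
A: reaches L-position C → W
F: reaches L-position C → W
From A, the L positions reachable in one move are: C.

Move to C.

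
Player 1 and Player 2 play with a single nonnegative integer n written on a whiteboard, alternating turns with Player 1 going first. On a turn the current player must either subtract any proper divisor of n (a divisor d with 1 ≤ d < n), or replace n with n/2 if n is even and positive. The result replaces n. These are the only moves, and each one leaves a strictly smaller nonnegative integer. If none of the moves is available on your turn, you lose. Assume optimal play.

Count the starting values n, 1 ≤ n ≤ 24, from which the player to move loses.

12

Compute win/loss labels from the base case upward. A position with no move is L. Any other position is W if it can reach an L in one move, else L.
n=0: no move → L
n=1: no move → L
n=2: W (go to 1, an L position)
n=3: L (sole option 2(W) is W)
n=4: W (go to 3, an L position)
n=5: L (sole option 4(W) is W)
n=6: W (go to 3, an L position)
n=7: L (sole option 6(W) is W)
n=8: W (go to 7, an L position)
n=9: L (options 6(W), 8(W) are all W)
n=10: W (go to 5, an L position)
n=11: L (sole option 10(W) is W)
n=12: W (go to 9, an L position)
n=13: L (sole option 12(W) is W)
n=14: W (go to 7, an L position)
n=15: L (options 10(W), 12(W), 14(W) are all W)
n=16: W (go to 15, an L position)
n=17: L (sole option 16(W) is W)
n=18: W (go to 9, an L position)
n=19: L (sole option 18(W) is W)
n=20: W (go to 15, an L position)
n=21: L (options 14(W), 18(W), 20(W) are all W)
n=22: W (go to 11, an L position)
n=23: L (sole option 22(W) is W)
n=24: W (go to 21, an L position)
L entries with 1 ≤ n ≤ 24 (n=0 is outside the asked range and is not counted): n = 1, 3, 5, 7, 9, 11, 13, 15, 17, 19, 21, 23; that makes 12.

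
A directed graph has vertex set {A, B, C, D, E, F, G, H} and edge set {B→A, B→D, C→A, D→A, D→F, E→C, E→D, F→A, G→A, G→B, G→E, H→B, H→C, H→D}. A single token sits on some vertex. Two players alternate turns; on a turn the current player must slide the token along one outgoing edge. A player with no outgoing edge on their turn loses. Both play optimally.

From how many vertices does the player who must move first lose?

Build the W/L table. Terminal = L. A non-terminal position is W if it has a move to some L; otherwise it is L.
Every edge goes from a vertex to one that appears earlier in the order A, F, C, D, B, E, G, H, so processing vertices in that order labels each vertex after all of its successors.
A: no outgoing edge → L
F: can move to A, which is L ⇒ W
C: can move to A, which is L ⇒ W
D: can move to A, which is L ⇒ W
B: can move to A, which is L ⇒ W
E: moves to D(W), C(W); every one is W ⇒ L
G: can move to E, which is L ⇒ W
H: moves to B(W), D(W), C(W); every one is W ⇒ L
The L vertices are A, E, H; that is 3 in all.

3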